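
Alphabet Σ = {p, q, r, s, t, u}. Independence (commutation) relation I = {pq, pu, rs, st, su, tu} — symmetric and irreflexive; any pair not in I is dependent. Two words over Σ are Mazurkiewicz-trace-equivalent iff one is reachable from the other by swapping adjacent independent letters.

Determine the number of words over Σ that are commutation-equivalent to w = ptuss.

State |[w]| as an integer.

15

0(p) covers ∅
1(t) covers 0:p
2(u) covers ∅
3(s) covers 0:p
4(s) covers 3:s
floor of heap: 0:p, 2:u
completions by unplaced set U, small U first (add the entries for U minus each lowest piece of U):
  |U|=1: {1}:1  {2}:1  {4}:1
  |U|=2: {1,2}:2  {1,4}:2  {2,4}:2  {3,4}:1
  |U|=3: {1,2,4}:6  {1,3,4}:3  {2,3,4}:3
  start at 0(p): 12
  start at 2(u): 3
sum over floor = 15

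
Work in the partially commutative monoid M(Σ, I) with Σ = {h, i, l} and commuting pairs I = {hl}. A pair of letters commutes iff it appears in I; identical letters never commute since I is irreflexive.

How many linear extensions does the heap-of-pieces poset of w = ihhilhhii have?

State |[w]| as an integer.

piece 0:i — minimal
piece 1:h rests on {0:i}
piece 2:h rests on {1:h}
piece 3:i rests on {2:h}
piece 4:l rests on {3:i}
piece 5:h rests on {3:i}
piece 6:h rests on {5:h}
piece 7:i rests on {4:l, 6:h}
piece 8:i rests on {7:i}
minimal pieces: {0:i}
ways to finish when only these pieces remain (= sum over removing one remaining piece with nothing left below it):
  1 left: {8}→1
  2 left: {7,8}→1
  3 left: {4,7,8}→1  {6,7,8}→1
  4 left: {4,6,7,8}→2  {5,6,7,8}→1
  5 left: {4,5,6,7,8}→3
  6 left: {3,4,5,6,7,8}→3
  7 left: {2,3,4,5,6,7,8}→3
  placing 0:i first → 3 extensions

3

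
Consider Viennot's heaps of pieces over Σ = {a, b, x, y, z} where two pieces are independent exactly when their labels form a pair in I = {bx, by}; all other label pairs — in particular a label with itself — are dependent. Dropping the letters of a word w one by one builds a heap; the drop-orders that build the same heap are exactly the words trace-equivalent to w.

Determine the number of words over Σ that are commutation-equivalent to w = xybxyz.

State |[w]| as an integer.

5

0(x) covers ∅
1(y) covers 0:x
2(b) covers ∅
3(x) covers 1:y
4(y) covers 3:x
5(z) covers 2:b, 4:y
floor of heap: 0:x, 2:b
completions by unplaced set U, small U first (add the entries for U minus each lowest piece of U):
  |U|=1: {5}:1
  |U|=2: {2,5}:1  {4,5}:1
  |U|=3: {2,4,5}:2  {3,4,5}:1
  |U|=4: {1,3,4,5}:1  {2,3,4,5}:3
  start at 0(x): 4
  start at 2(b): 1
sum over floor = 5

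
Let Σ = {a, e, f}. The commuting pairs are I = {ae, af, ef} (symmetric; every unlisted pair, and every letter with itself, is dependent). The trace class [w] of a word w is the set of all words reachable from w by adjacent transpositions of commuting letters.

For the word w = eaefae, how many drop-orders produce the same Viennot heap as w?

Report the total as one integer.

60

0(e) covers ∅
1(a) covers ∅
2(e) covers 0:e
3(f) covers ∅
4(a) covers 1:a
5(e) covers 2:e
floor of heap: 0:e, 1:a, 3:f
completions by unplaced set U, small U first (add the entries for U minus each lowest piece of U):
  |U|=1: {3}:1  {4}:1  {5}:1
  |U|=2: {1,4}:1  {2,5}:1  {3,4}:2  {3,5}:2  {4,5}:2
  |U|=3: {0,2,5}:1  {1,3,4}:3  {1,4,5}:3  {2,3,5}:3  {2,4,5}:3  {3,4,5}:6
  |U|=4: {0,2,3,5}:4  {0,2,4,5}:4  {1,2,4,5}:6  {1,3,4,5}:12  {2,3,4,5}:12
  start at 0(e): 30
  start at 1(a): 20
  start at 3(f): 10
sum over floor = 60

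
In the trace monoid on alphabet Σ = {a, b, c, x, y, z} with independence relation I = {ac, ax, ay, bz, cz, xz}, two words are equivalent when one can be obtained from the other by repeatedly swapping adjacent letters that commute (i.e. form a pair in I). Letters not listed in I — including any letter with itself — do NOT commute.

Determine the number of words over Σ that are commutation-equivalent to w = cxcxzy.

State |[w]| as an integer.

#0=c has no predecessor
#1=x depends on [0:c]
#2=c depends on [1:x]
#3=x depends on [2:c]
#4=z has no predecessor
#5=y depends on [3:x, 4:z]
sources: [0:c, 4:z]
N(rest) = Σ N(rest − s) over sources s of rest; N(one piece) = 1:
  size 1 → [5]=1
  size 2 → [3,5]=1  [4,5]=1
  size 3 → [2,3,5]=1  [3,4,5]=2
  size 4 → [1,2,3,5]=1  [2,3,4,5]=3
  first=0(c) contributes 4
  first=4(z) contributes 1
|[w]| = 5

5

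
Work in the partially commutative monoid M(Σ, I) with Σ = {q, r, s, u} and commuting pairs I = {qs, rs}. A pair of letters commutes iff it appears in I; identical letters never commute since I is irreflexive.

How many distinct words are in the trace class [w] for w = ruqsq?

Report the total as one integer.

3

piece 0:r — minimal
piece 1:u rests on {0:r}
piece 2:q rests on {1:u}
piece 3:s rests on {1:u}
piece 4:q rests on {2:q}
minimal pieces: {0:r}
ways to finish when only these pieces remain (= sum over removing one remaining piece with nothing left below it):
  1 left: {3}→1  {4}→1
  2 left: {2,4}→1  {3,4}→2
  3 left: {2,3,4}→3
  placing 0:r first → 3 extensions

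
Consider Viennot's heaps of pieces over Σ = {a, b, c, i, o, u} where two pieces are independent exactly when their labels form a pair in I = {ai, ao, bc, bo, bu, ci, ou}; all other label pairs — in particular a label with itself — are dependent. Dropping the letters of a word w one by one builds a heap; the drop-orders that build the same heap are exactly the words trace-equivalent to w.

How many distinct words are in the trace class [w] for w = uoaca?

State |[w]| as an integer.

0(u) covers ∅
1(o) covers ∅
2(a) covers 0:u
3(c) covers 1:o, 2:a
4(a) covers 3:c
floor of heap: 0:u, 1:o
completions by unplaced set U, small U first (add the entries for U minus each lowest piece of U):
  |U|=1: {4}:1
  |U|=2: {3,4}:1
  |U|=3: {1,3,4}:1  {2,3,4}:1
  start at 0(u): 2
  start at 1(o): 1
sum over floor = 3

3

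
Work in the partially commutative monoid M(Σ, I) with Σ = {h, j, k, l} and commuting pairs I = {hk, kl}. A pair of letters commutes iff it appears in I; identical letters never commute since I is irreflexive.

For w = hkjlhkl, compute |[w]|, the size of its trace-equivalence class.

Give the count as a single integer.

0(h) covers ∅
1(k) covers ∅
2(j) covers 0:h, 1:k
3(l) covers 2:j
4(h) covers 3:l
5(k) covers 2:j
6(l) covers 4:h
floor of heap: 0:h, 1:k
completions by unplaced set U, small U first (add the entries for U minus each lowest piece of U):
  |U|=1: {5}:1  {6}:1
  |U|=2: {4,6}:1  {5,6}:2
  |U|=3: {3,4,6}:1  {4,5,6}:3
  |U|=4: {3,4,5,6}:4
  |U|=5: {2,3,4,5,6}:4
  start at 0(h): 4
  start at 1(k): 4
sum over floor = 8

8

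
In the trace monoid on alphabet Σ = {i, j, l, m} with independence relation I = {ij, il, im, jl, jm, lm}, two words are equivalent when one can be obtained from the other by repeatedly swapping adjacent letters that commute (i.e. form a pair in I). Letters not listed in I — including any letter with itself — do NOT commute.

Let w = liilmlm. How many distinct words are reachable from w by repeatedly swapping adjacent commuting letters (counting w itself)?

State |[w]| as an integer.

0(l) covers ∅
1(i) covers ∅
2(i) covers 1:i
3(l) covers 0:l
4(m) covers ∅
5(l) covers 3:l
6(m) covers 4:m
floor of heap: 0:l, 1:i, 4:m
completions by unplaced set U, small U first (add the entries for U minus each lowest piece of U):
  |U|=1: {2}:1  {5}:1  {6}:1
  |U|=2: {1,2}:1  {2,5}:2  {2,6}:2  {3,5}:1  {4,6}:1  {5,6}:2
  |U|=3: {0,3,5}:1  {1,2,5}:3  {1,2,6}:3  {2,3,5}:3  {2,4,6}:3  {2,5,6}:6  {3,5,6}:3  {4,5,6}:3
  |U|=4: {0,2,3,5}:4  {0,3,5,6}:4  {1,2,3,5}:6  {1,2,4,6}:6  {1,2,5,6}:12  {2,3,5,6}:12  {2,4,5,6}:12  {3,4,5,6}:6
  |U|=5: {0,1,2,3,5}:10  {0,2,3,5,6}:20  {0,3,4,5,6}:10  {1,2,3,5,6}:30  {1,2,4,5,6}:30  {2,3,4,5,6}:30
  start at 0(l): 90
  start at 1(i): 60
  start at 4(m): 60
sum over floor = 210

210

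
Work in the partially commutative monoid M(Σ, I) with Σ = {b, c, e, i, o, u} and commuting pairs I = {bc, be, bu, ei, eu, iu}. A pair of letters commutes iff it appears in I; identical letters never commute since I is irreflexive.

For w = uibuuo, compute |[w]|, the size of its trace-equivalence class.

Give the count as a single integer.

10

drop 0:u onto floor
drop 1:i onto floor
drop 2:b onto {1:i}
drop 3:u onto {0:u}
drop 4:u onto {3:u}
drop 5:o onto {2:b, 4:u}
ground layer = {0:u, 1:i}
drop-orders for the pieces not yet dropped (sum over which currently-grounded one goes next):
  1 to go: {5} 1
  2 to go: {2,5} 1  {4,5} 1
  3 to go: {1,2,5} 1  {2,4,5} 2  {3,4,5} 1
  4 to go: {0,3,4,5} 1  {1,2,4,5} 3  {2,3,4,5} 3
  if 0:u drops first: 6 orders
  if 1:i drops first: 4 orders
heap linearizations: 10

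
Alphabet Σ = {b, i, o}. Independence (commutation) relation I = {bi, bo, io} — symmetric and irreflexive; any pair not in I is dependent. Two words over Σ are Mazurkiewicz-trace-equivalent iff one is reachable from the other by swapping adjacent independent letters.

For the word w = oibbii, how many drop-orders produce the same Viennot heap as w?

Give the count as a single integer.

60

piece 0:o — minimal
piece 1:i — minimal
piece 2:b — minimal
piece 3:b rests on {2:b}
piece 4:i rests on {1:i}
piece 5:i rests on {4:i}
minimal pieces: {0:o, 1:i, 2:b}
ways to finish when only these pieces remain (= sum over removing one remaining piece with nothing left below it):
  1 left: {0}→1  {3}→1  {5}→1
  2 left: {0,3}→2  {0,5}→2  {2,3}→1  {3,5}→2  {4,5}→1
  3 left: {0,2,3}→3  {0,3,5}→6  {0,4,5}→3  {1,4,5}→1  {2,3,5}→3  {3,4,5}→3
  4 left: {0,1,4,5}→4  {0,2,3,5}→12  {0,3,4,5}→12  {1,3,4,5}→4  {2,3,4,5}→6
  placing 0:o first → 10 extensions
  placing 1:i first → 30 extensions
  placing 2:b first → 20 extensions
total linear extensions = 60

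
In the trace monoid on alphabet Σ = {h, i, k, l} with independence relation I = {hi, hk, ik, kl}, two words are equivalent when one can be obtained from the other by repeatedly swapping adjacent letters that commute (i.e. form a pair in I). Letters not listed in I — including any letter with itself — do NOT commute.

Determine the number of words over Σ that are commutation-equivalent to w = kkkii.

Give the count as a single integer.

piece 0:k — minimal
piece 1:k rests on {0:k}
piece 2:k rests on {1:k}
piece 3:i — minimal
piece 4:i rests on {3:i}
minimal pieces: {0:k, 3:i}
ways to finish when only these pieces remain (= sum over removing one remaining piece with nothing left below it):
  1 left: {2}→1  {4}→1
  2 left: {1,2}→1  {2,4}→2  {3,4}→1
  3 left: {0,1,2}→1  {1,2,4}→3  {2,3,4}→3
  placing 0:k first → 6 extensions
  placing 3:i first → 4 extensions
total linear extensions = 10

10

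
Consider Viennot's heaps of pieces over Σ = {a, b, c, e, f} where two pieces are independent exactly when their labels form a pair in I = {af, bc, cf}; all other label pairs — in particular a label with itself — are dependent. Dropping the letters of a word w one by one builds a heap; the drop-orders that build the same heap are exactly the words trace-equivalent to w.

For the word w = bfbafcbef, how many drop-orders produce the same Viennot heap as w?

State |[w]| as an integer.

5

piece 0:b — minimal
piece 1:f rests on {0:b}
piece 2:b rests on {1:f}
piece 3:a rests on {2:b}
piece 4:f rests on {2:b}
piece 5:c rests on {3:a}
piece 6:b rests on {3:a, 4:f}
piece 7:e rests on {5:c, 6:b}
piece 8:f rests on {7:e}
minimal pieces: {0:b}
ways to finish when only these pieces remain (= sum over removing one remaining piece with nothing left below it):
  1 left: {8}→1
  2 left: {7,8}→1
  3 left: {5,7,8}→1  {6,7,8}→1
  4 left: {4,6,7,8}→1  {5,6,7,8}→2
  5 left: {3,5,6,7,8}→2  {4,5,6,7,8}→3
  6 left: {3,4,5,6,7,8}→5
  7 left: {2,3,4,5,6,7,8}→5
  placing 0:b first → 5 extensions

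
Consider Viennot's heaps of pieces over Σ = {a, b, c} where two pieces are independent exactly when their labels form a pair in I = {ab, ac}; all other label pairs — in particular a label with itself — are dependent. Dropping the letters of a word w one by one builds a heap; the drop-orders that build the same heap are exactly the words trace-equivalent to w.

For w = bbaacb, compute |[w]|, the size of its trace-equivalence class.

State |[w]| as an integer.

0(b) covers ∅
1(b) covers 0:b
2(a) covers ∅
3(a) covers 2:a
4(c) covers 1:b
5(b) covers 4:c
floor of heap: 0:b, 2:a
completions by unplaced set U, small U first (add the entries for U minus each lowest piece of U):
  |U|=1: {3}:1  {5}:1
  |U|=2: {2,3}:1  {3,5}:2  {4,5}:1
  |U|=3: {1,4,5}:1  {2,3,5}:3  {3,4,5}:3
  |U|=4: {0,1,4,5}:1  {1,3,4,5}:4  {2,3,4,5}:6
  start at 0(b): 10
  start at 2(a): 5
sum over floor = 15

15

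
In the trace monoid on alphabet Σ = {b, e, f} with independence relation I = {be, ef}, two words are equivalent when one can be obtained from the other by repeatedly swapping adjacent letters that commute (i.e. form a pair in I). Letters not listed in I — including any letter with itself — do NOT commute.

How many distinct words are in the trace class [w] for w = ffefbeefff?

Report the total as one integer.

0(f) covers ∅
1(f) covers 0:f
2(e) covers ∅
3(f) covers 1:f
4(b) covers 3:f
5(e) covers 2:e
6(e) covers 5:e
7(f) covers 4:b
8(f) covers 7:f
9(f) covers 8:f
floor of heap: 0:f, 2:e
completions by unplaced set U, small U first (add the entries for U minus each lowest piece of U):
  |U|=1: {6}:1  {9}:1
  |U|=2: {5,6}:1  {6,9}:2  {8,9}:1
  |U|=3: {2,5,6}:1  {5,6,9}:3  {6,8,9}:3  {7,8,9}:1
  |U|=4: {2,5,6,9}:4  {4,7,8,9}:1  {5,6,8,9}:6  {6,7,8,9}:4
  |U|=5: {2,5,6,8,9}:10  {3,4,7,8,9}:1  {4,6,7,8,9}:5  {5,6,7,8,9}:10
  |U|=6: {1,3,4,7,8,9}:1  {2,5,6,7,8,9}:20  {3,4,6,7,8,9}:6  {4,5,6,7,8,9}:15
  |U|=7: {0,1,3,4,7,8,9}:1  {1,3,4,6,7,8,9}:7  {2,4,5,6,7,8,9}:35  {3,4,5,6,7,8,9}:21
  |U|=8: {0,1,3,4,6,7,8,9}:8  {1,3,4,5,6,7,8,9}:28  {2,3,4,5,6,7,8,9}:56
  start at 0(f): 84
  start at 2(e): 36
sum over floor = 120

120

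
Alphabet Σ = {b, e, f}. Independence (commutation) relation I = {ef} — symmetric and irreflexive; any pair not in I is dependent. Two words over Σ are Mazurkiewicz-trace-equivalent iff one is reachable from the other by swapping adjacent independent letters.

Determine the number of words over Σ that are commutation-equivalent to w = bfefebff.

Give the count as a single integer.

#0=b has no predecessor
#1=f depends on [0:b]
#2=e depends on [0:b]
#3=f depends on [1:f]
#4=e depends on [2:e]
#5=b depends on [3:f, 4:e]
#6=f depends on [5:b]
#7=f depends on [6:f]
sources: [0:b]
N(rest) = Σ N(rest − s) over sources s of rest; N(one piece) = 1:
  size 1 → [7]=1
  size 2 → [6,7]=1
  size 3 → [5,6,7]=1
  size 4 → [3,5,6,7]=1  [4,5,6,7]=1
  size 5 → [1,3,5,6,7]=1  [2,4,5,6,7]=1  [3,4,5,6,7]=2
  size 6 → [1,3,4,5,6,7]=3  [2,3,4,5,6,7]=3
  first=0(b) contributes 6

6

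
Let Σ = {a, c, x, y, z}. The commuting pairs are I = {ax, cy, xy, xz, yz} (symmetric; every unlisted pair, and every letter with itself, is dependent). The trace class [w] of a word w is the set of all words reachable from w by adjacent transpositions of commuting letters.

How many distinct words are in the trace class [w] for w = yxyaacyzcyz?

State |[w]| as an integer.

81

drop 0:y onto floor
drop 1:x onto floor
drop 2:y onto {0:y}
drop 3:a onto {2:y}
drop 4:a onto {3:a}
drop 5:c onto {1:x, 4:a}
drop 6:y onto {4:a}
drop 7:z onto {5:c}
drop 8:c onto {7:z}
drop 9:y onto {6:y}
drop 10:z onto {8:c}
ground layer = {0:y, 1:x}
drop-orders for the pieces not yet dropped (sum over which currently-grounded one goes next):
  1 to go: {9} 1  {10} 1
  2 to go: {6,9} 1  {8,10} 1  {9,10} 2
  3 to go: {6,9,10} 3  {7,8,10} 1  {8,9,10} 3
  4 to go: {5,7,8,10} 1  {6,8,9,10} 6  {7,8,9,10} 4
  5 to go: {1,5,7,8,10} 1  {5,7,8,9,10} 5  {6,7,8,9,10} 10
  6 to go: {1,5,7,8,9,10} 6  {5,6,7,8,9,10} 15
  7 to go: {1,5,6,7,8,9,10} 21  {4,5,6,7,8,9,10} 15
  8 to go: {1,4,5,6,7,8,9,10} 36  {3,4,5,6,7,8,9,10} 15
  9 to go: {1,3,4,5,6,7,8,9,10} 51  {2,3,4,5,6,7,8,9,10} 15
  if 0:y drops first: 66 orders
  if 1:x drops first: 15 orders
heap linearizations: 81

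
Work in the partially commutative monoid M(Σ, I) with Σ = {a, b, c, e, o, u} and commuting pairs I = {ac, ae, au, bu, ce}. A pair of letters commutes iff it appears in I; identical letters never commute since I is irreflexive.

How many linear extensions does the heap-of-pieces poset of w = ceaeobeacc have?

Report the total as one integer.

144

drop 0:c onto floor
drop 1:e onto floor
drop 2:a onto floor
drop 3:e onto {1:e}
drop 4:o onto {0:c, 2:a, 3:e}
drop 5:b onto {4:o}
drop 6:e onto {5:b}
drop 7:a onto {5:b}
drop 8:c onto {5:b}
drop 9:c onto {8:c}
ground layer = {0:c, 1:e, 2:a}
drop-orders for the pieces not yet dropped (sum over which currently-grounded one goes next):
  1 to go: {6} 1  {7} 1  {9} 1
  2 to go: {6,7} 2  {6,9} 2  {7,9} 2  {8,9} 1
  3 to go: {6,7,9} 6  {6,8,9} 3  {7,8,9} 3
  4 to go: {6,7,8,9} 12
  5 to go: {5,6,7,8,9} 12
  6 to go: {4,5,6,7,8,9} 12
  7 to go: {0,4,5,6,7,8,9} 12  {2,4,5,6,7,8,9} 12  {3,4,5,6,7,8,9} 12
  8 to go: {0,2,4,5,6,7,8,9} 24  {0,3,4,5,6,7,8,9} 24  {1,3,4,5,6,7,8,9} 12  {2,3,4,5,6,7,8,9} 24
  if 0:c drops first: 36 orders
  if 1:e drops first: 72 orders
  if 2:a drops first: 36 orders
heap linearizations: 144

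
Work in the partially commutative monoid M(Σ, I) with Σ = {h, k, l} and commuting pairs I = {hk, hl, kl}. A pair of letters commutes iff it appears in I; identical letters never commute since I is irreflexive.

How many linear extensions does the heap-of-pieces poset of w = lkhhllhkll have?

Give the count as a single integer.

2520

0(l) covers ∅
1(k) covers ∅
2(h) covers ∅
3(h) covers 2:h
4(l) covers 0:l
5(l) covers 4:l
6(h) covers 3:h
7(k) covers 1:k
8(l) covers 5:l
9(l) covers 8:l
floor of heap: 0:l, 1:k, 2:h
completions by unplaced set U, small U first (add the entries for U minus each lowest piece of U):
  |U|=1: {6}:1  {7}:1  {9}:1
  |U|=2: {1,7}:1  {3,6}:1  {6,7}:2  {6,9}:2  {7,9}:2  {8,9}:1
  |U|=3: {1,6,7}:3  {1,7,9}:3  {2,3,6}:1  {3,6,7}:3  {3,6,9}:3  {5,8,9}:1  {6,7,9}:6  {6,8,9}:3  {7,8,9}:3
  |U|=4: {1,3,6,7}:6  {1,6,7,9}:12  {1,7,8,9}:6  {2,3,6,7}:4  {2,3,6,9}:4  {3,6,7,9}:12  {3,6,8,9}:6  {4,5,8,9}:1  {5,6,8,9}:4  {5,7,8,9}:4  {6,7,8,9}:12
  |U|=5: {0,4,5,8,9}:1  {1,2,3,6,7}:10  {1,3,6,7,9}:30  {1,5,7,8,9}:10  {1,6,7,8,9}:30  {2,3,6,7,9}:20  {2,3,6,8,9}:10  {3,5,6,8,9}:10  {3,6,7,8,9}:30  {4,5,6,8,9}:5  {4,5,7,8,9}:5  {5,6,7,8,9}:20
  |U|=6: {0,4,5,6,8,9}:6  {0,4,5,7,8,9}:6  {1,2,3,6,7,9}:60  {1,3,6,7,8,9}:90  {1,4,5,7,8,9}:15  {1,5,6,7,8,9}:60  {2,3,5,6,8,9}:20  {2,3,6,7,8,9}:60  {3,4,5,6,8,9}:15  {3,5,6,7,8,9}:60  {4,5,6,7,8,9}:30
  |U|=7: {0,1,4,5,7,8,9}:21  {0,3,4,5,6,8,9}:21  {0,4,5,6,7,8,9}:42  {1,2,3,6,7,8,9}:210  {1,3,5,6,7,8,9}:210  {1,4,5,6,7,8,9}:105  {2,3,4,5,6,8,9}:35  {2,3,5,6,7,8,9}:140  {3,4,5,6,7,8,9}:105
  |U|=8: {0,1,4,5,6,7,8,9}:168  {0,2,3,4,5,6,8,9}:56  {0,3,4,5,6,7,8,9}:168  {1,2,3,5,6,7,8,9}:560  {1,3,4,5,6,7,8,9}:420  {2,3,4,5,6,7,8,9}:280
  start at 0(l): 1260
  start at 1(k): 504
  start at 2(h): 756
sum over floor = 2520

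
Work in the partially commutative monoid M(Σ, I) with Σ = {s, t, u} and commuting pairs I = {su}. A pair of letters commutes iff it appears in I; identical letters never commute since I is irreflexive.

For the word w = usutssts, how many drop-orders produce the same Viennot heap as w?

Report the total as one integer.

3

drop 0:u onto floor
drop 1:s onto floor
drop 2:u onto {0:u}
drop 3:t onto {1:s, 2:u}
drop 4:s onto {3:t}
drop 5:s onto {4:s}
drop 6:t onto {5:s}
drop 7:s onto {6:t}
ground layer = {0:u, 1:s}
drop-orders for the pieces not yet dropped (sum over which currently-grounded one goes next):
  1 to go: {7} 1
  2 to go: {6,7} 1
  3 to go: {5,6,7} 1
  4 to go: {4,5,6,7} 1
  5 to go: {3,4,5,6,7} 1
  6 to go: {1,3,4,5,6,7} 1  {2,3,4,5,6,7} 1
  if 0:u drops first: 2 orders
  if 1:s drops first: 1 orders
heap linearizations: 3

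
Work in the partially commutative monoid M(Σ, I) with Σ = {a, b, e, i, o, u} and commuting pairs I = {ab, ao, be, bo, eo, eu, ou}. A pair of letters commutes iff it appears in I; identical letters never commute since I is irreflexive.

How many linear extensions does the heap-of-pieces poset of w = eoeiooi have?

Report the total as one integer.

piece 0:e — minimal
piece 1:o — minimal
piece 2:e rests on {0:e}
piece 3:i rests on {1:o, 2:e}
piece 4:o rests on {3:i}
piece 5:o rests on {4:o}
piece 6:i rests on {5:o}
minimal pieces: {0:e, 1:o}
ways to finish when only these pieces remain (= sum over removing one remaining piece with nothing left below it):
  1 left: {6}→1
  2 left: {5,6}→1
  3 left: {4,5,6}→1
  4 left: {3,4,5,6}→1
  5 left: {1,3,4,5,6}→1  {2,3,4,5,6}→1
  placing 0:e first → 2 extensions
  placing 1:o first → 1 extensions
total linear extensions = 3

3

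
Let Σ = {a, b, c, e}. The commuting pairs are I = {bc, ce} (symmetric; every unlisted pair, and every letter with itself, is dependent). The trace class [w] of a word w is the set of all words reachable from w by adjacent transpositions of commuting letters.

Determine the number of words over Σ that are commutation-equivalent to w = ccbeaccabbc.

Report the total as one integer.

#0=c has no predecessor
#1=c depends on [0:c]
#2=b has no predecessor
#3=e depends on [2:b]
#4=a depends on [1:c, 3:e]
#5=c depends on [4:a]
#6=c depends on [5:c]
#7=a depends on [6:c]
#8=b depends on [7:a]
#9=b depends on [8:b]
#10=c depends on [7:a]
sources: [0:c, 2:b]
N(rest) = Σ N(rest − s) over sources s of rest; N(one piece) = 1:
  size 1 → [9]=1  [10]=1
  size 2 → [8,9]=1  [9,10]=2
  size 3 → [8,9,10]=3
  size 4 → [7,8,9,10]=3
  size 5 → [6,7,8,9,10]=3
  size 6 → [5,6,7,8,9,10]=3
  size 7 → [4,5,6,7,8,9,10]=3
  size 8 → [1,4,5,6,7,8,9,10]=3  [3,4,5,6,7,8,9,10]=3
  size 9 → [0,1,4,5,6,7,8,9,10]=3  [1,3,4,5,6,7,8,9,10]=6  [2,3,4,5,6,7,8,9,10]=3
  first=0(c) contributes 9
  first=2(b) contributes 9
|[w]| = 18

18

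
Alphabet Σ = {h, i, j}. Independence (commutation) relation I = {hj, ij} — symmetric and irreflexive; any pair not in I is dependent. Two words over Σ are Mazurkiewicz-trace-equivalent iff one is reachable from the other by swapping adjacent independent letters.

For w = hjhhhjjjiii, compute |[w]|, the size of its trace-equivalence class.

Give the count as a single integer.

330

piece 0:h — minimal
piece 1:j — minimal
piece 2:h rests on {0:h}
piece 3:h rests on {2:h}
piece 4:h rests on {3:h}
piece 5:j rests on {1:j}
piece 6:j rests on {5:j}
piece 7:j rests on {6:j}
piece 8:i rests on {4:h}
piece 9:i rests on {8:i}
piece 10:i rests on {9:i}
minimal pieces: {0:h, 1:j}
ways to finish when only these pieces remain (= sum over removing one remaining piece with nothing left below it):
  1 left: {7}→1  {10}→1
  2 left: {6,7}→1  {7,10}→2  {9,10}→1
  3 left: {5,6,7}→1  {6,7,10}→3  {7,9,10}→3  {8,9,10}→1
  4 left: {1,5,6,7}→1  {4,8,9,10}→1  {5,6,7,10}→4  {6,7,9,10}→6  {7,8,9,10}→4
  5 left: {1,5,6,7,10}→5  {3,4,8,9,10}→1  {4,7,8,9,10}→5  {5,6,7,9,10}→10  {6,7,8,9,10}→10
  6 left: {1,5,6,7,9,10}→15  {2,3,4,8,9,10}→1  {3,4,7,8,9,10}→6  {4,6,7,8,9,10}→15  {5,6,7,8,9,10}→20
  7 left: {0,2,3,4,8,9,10}→1  {1,5,6,7,8,9,10}→35  {2,3,4,7,8,9,10}→7  {3,4,6,7,8,9,10}→21  {4,5,6,7,8,9,10}→35
  8 left: {0,2,3,4,7,8,9,10}→8  {1,4,5,6,7,8,9,10}→70  {2,3,4,6,7,8,9,10}→28  {3,4,5,6,7,8,9,10}→56
  9 left: {0,2,3,4,6,7,8,9,10}→36  {1,3,4,5,6,7,8,9,10}→126  {2,3,4,5,6,7,8,9,10}→84
  placing 0:h first → 210 extensions
  placing 1:j first → 120 extensions
total linear extensions = 330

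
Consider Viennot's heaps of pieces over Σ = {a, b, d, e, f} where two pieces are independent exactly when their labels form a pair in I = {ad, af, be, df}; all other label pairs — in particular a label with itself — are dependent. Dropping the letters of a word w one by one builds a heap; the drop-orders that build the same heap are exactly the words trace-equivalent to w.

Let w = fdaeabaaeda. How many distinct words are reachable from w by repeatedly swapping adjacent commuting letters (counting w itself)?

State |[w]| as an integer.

drop 0:f onto floor
drop 1:d onto floor
drop 2:a onto floor
drop 3:e onto {0:f, 1:d, 2:a}
drop 4:a onto {3:e}
drop 5:b onto {4:a}
drop 6:a onto {5:b}
drop 7:a onto {6:a}
drop 8:e onto {7:a}
drop 9:d onto {8:e}
drop 10:a onto {8:e}
ground layer = {0:f, 1:d, 2:a}
drop-orders for the pieces not yet dropped (sum over which currently-grounded one goes next):
  1 to go: {9} 1  {10} 1
  2 to go: {9,10} 2
  3 to go: {8,9,10} 2
  4 to go: {7,8,9,10} 2
  5 to go: {6,7,8,9,10} 2
  6 to go: {5,6,7,8,9,10} 2
  7 to go: {4,5,6,7,8,9,10} 2
  8 to go: {3,4,5,6,7,8,9,10} 2
  9 to go: {0,3,4,5,6,7,8,9,10} 2  {1,3,4,5,6,7,8,9,10} 2  {2,3,4,5,6,7,8,9,10} 2
  if 0:f drops first: 4 orders
  if 1:d drops first: 4 orders
  if 2:a drops first: 4 orders
heap linearizations: 12

12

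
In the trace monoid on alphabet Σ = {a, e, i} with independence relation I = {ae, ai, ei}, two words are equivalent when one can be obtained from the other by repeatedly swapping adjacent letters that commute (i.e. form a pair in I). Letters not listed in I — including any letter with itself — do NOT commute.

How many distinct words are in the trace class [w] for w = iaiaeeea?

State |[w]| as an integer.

drop 0:i onto floor
drop 1:a onto floor
drop 2:i onto {0:i}
drop 3:a onto {1:a}
drop 4:e onto floor
drop 5:e onto {4:e}
drop 6:e onto {5:e}
drop 7:a onto {3:a}
ground layer = {0:i, 1:a, 4:e}
drop-orders for the pieces not yet dropped (sum over which currently-grounded one goes next):
  1 to go: {2} 1  {6} 1  {7} 1
  2 to go: {0,2} 1  {2,6} 2  {2,7} 2  {3,7} 1  {5,6} 1  {6,7} 2
  3 to go: {0,2,6} 3  {0,2,7} 3  {1,3,7} 1  {2,3,7} 3  {2,5,6} 3  {2,6,7} 6  {3,6,7} 3  {4,5,6} 1  {5,6,7} 3
  4 to go: {0,2,3,7} 6  {0,2,5,6} 6  {0,2,6,7} 12  {1,2,3,7} 4  {1,3,6,7} 4  {2,3,6,7} 12  {2,4,5,6} 4  {2,5,6,7} 12  {3,5,6,7} 6  {4,5,6,7} 4
  5 to go: {0,1,2,3,7} 10  {0,2,3,6,7} 30  {0,2,4,5,6} 10  {0,2,5,6,7} 30  {1,2,3,6,7} 20  {1,3,5,6,7} 10  {2,3,5,6,7} 30  {2,4,5,6,7} 20  {3,4,5,6,7} 10
  6 to go: {0,1,2,3,6,7} 60  {0,2,3,5,6,7} 90  {0,2,4,5,6,7} 60  {1,2,3,5,6,7} 60  {1,3,4,5,6,7} 20  {2,3,4,5,6,7} 60
  if 0:i drops first: 140 orders
  if 1:a drops first: 210 orders
  if 4:e drops first: 210 orders
heap linearizations: 560

560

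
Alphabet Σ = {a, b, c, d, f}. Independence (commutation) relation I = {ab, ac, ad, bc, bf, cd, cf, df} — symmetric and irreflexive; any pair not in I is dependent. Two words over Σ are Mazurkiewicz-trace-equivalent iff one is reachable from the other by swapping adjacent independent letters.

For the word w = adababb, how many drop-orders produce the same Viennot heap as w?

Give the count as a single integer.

#0=a has no predecessor
#1=d has no predecessor
#2=a depends on [0:a]
#3=b depends on [1:d]
#4=a depends on [2:a]
#5=b depends on [3:b]
#6=b depends on [5:b]
sources: [0:a, 1:d]
N(rest) = Σ N(rest − s) over sources s of rest; N(one piece) = 1:
  size 1 → [4]=1  [6]=1
  size 2 → [2,4]=1  [4,6]=2  [5,6]=1
  size 3 → [0,2,4]=1  [2,4,6]=3  [3,5,6]=1  [4,5,6]=3
  size 4 → [0,2,4,6]=4  [1,3,5,6]=1  [2,4,5,6]=6  [3,4,5,6]=4
  size 5 → [0,2,4,5,6]=10  [1,3,4,5,6]=5  [2,3,4,5,6]=10
  first=0(a) contributes 15
  first=1(d) contributes 20
|[w]| = 35

35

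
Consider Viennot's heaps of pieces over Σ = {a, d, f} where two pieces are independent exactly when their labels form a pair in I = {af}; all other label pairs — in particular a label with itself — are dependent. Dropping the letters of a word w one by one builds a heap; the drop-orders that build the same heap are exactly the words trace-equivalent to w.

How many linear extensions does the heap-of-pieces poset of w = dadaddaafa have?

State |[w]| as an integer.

drop 0:d onto floor
drop 1:a onto {0:d}
drop 2:d onto {1:a}
drop 3:a onto {2:d}
drop 4:d onto {3:a}
drop 5:d onto {4:d}
drop 6:a onto {5:d}
drop 7:a onto {6:a}
drop 8:f onto {5:d}
drop 9:a onto {7:a}
ground layer = {0:d}
drop-orders for the pieces not yet dropped (sum over which currently-grounded one goes next):
  1 to go: {8} 1  {9} 1
  2 to go: {7,9} 1  {8,9} 2
  3 to go: {6,7,9} 1  {7,8,9} 3
  4 to go: {6,7,8,9} 4
  5 to go: {5,6,7,8,9} 4
  6 to go: {4,5,6,7,8,9} 4
  7 to go: {3,4,5,6,7,8,9} 4
  8 to go: {2,3,4,5,6,7,8,9} 4
  if 0:d drops first: 4 orders

4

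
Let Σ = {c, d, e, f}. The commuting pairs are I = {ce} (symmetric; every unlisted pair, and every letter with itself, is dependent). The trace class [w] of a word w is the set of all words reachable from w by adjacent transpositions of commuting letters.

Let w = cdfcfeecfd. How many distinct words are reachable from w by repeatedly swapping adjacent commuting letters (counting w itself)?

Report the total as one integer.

drop 0:c onto floor
drop 1:d onto {0:c}
drop 2:f onto {1:d}
drop 3:c onto {2:f}
drop 4:f onto {3:c}
drop 5:e onto {4:f}
drop 6:e onto {5:e}
drop 7:c onto {4:f}
drop 8:f onto {6:e, 7:c}
drop 9:d onto {8:f}
ground layer = {0:c}
drop-orders for the pieces not yet dropped (sum over which currently-grounded one goes next):
  1 to go: {9} 1
  2 to go: {8,9} 1
  3 to go: {6,8,9} 1  {7,8,9} 1
  4 to go: {5,6,8,9} 1  {6,7,8,9} 2
  5 to go: {5,6,7,8,9} 3
  6 to go: {4,5,6,7,8,9} 3
  7 to go: {3,4,5,6,7,8,9} 3
  8 to go: {2,3,4,5,6,7,8,9} 3
  if 0:c drops first: 3 orders

3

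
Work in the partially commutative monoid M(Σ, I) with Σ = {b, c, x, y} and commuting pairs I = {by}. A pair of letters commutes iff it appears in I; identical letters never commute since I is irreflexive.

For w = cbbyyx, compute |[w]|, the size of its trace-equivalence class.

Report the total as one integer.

piece 0:c — minimal
piece 1:b rests on {0:c}
piece 2:b rests on {1:b}
piece 3:y rests on {0:c}
piece 4:y rests on {3:y}
piece 5:x rests on {2:b, 4:y}
minimal pieces: {0:c}
ways to finish when only these pieces remain (= sum over removing one remaining piece with nothing left below it):
  1 left: {5}→1
  2 left: {2,5}→1  {4,5}→1
  3 left: {1,2,5}→1  {2,4,5}→2  {3,4,5}→1
  4 left: {1,2,4,5}→3  {2,3,4,5}→3
  placing 0:c first → 6 extensions

6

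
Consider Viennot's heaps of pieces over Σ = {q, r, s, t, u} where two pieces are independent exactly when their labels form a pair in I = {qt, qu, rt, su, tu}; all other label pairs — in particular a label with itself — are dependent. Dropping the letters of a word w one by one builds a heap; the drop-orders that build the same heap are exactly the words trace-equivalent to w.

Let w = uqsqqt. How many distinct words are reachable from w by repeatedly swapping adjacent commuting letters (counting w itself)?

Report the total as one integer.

18

#0=u has no predecessor
#1=q has no predecessor
#2=s depends on [1:q]
#3=q depends on [2:s]
#4=q depends on [3:q]
#5=t depends on [2:s]
sources: [0:u, 1:q]
N(rest) = Σ N(rest − s) over sources s of rest; N(one piece) = 1:
  size 1 → [0]=1  [4]=1  [5]=1
  size 2 → [0,4]=2  [0,5]=2  [3,4]=1  [4,5]=2
  size 3 → [0,3,4]=3  [0,4,5]=6  [3,4,5]=3
  size 4 → [0,3,4,5]=12  [2,3,4,5]=3
  first=0(u) contributes 3
  first=1(q) contributes 15
|[w]| = 18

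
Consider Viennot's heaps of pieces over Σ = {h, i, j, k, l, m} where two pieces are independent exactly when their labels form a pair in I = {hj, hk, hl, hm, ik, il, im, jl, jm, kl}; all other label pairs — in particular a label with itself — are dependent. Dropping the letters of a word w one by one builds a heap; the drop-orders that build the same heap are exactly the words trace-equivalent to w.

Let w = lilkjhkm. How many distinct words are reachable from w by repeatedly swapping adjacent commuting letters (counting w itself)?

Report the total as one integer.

177

piece 0:l — minimal
piece 1:i — minimal
piece 2:l rests on {0:l}
piece 3:k — minimal
piece 4:j rests on {1:i, 3:k}
piece 5:h rests on {1:i}
piece 6:k rests on {4:j}
piece 7:m rests on {2:l, 6:k}
minimal pieces: {0:l, 1:i, 3:k}
ways to finish when only these pieces remain (= sum over removing one remaining piece with nothing left below it):
  1 left: {5}→1  {7}→1
  2 left: {2,7}→1  {5,7}→2  {6,7}→1
  3 left: {0,2,7}→1  {2,5,7}→3  {2,6,7}→2  {4,6,7}→1  {5,6,7}→3
  4 left: {0,2,5,7}→4  {0,2,6,7}→3  {2,4,6,7}→3  {2,5,6,7}→8  {3,4,6,7}→1  {4,5,6,7}→4
  5 left: {0,2,4,6,7}→6  {0,2,5,6,7}→15  {1,4,5,6,7}→4  {2,3,4,6,7}→4  {2,4,5,6,7}→15  {3,4,5,6,7}→5
  6 left: {0,2,3,4,6,7}→10  {0,2,4,5,6,7}→36  {1,2,4,5,6,7}→19  {1,3,4,5,6,7}→9  {2,3,4,5,6,7}→24
  placing 0:l first → 52 extensions
  placing 1:i first → 70 extensions
  placing 3:k first → 55 extensions
total linear extensions = 177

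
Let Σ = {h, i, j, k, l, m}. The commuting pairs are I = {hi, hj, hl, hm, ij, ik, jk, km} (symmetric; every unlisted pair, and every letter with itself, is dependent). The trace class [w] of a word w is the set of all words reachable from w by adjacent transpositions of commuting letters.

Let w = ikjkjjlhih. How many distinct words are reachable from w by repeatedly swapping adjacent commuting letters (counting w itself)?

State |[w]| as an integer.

740

drop 0:i onto floor
drop 1:k onto floor
drop 2:j onto floor
drop 3:k onto {1:k}
drop 4:j onto {2:j}
drop 5:j onto {4:j}
drop 6:l onto {0:i, 3:k, 5:j}
drop 7:h onto {3:k}
drop 8:i onto {6:l}
drop 9:h onto {7:h}
ground layer = {0:i, 1:k, 2:j}
drop-orders for the pieces not yet dropped (sum over which currently-grounded one goes next):
  1 to go: {8} 1  {9} 1
  2 to go: {6,8} 1  {7,9} 1  {8,9} 2
  3 to go: {0,6,8} 1  {5,6,8} 1  {6,8,9} 3  {7,8,9} 3
  4 to go: {0,5,6,8} 2  {0,6,8,9} 4  {4,5,6,8} 1  {5,6,8,9} 4  {6,7,8,9} 6
  5 to go: {0,4,5,6,8} 3  {0,5,6,8,9} 10  {0,6,7,8,9} 10  {2,4,5,6,8} 1  {3,6,7,8,9} 6  {4,5,6,8,9} 5  {5,6,7,8,9} 10
  6 to go: {0,2,4,5,6,8} 4  {0,3,6,7,8,9} 16  {0,4,5,6,8,9} 18  {0,5,6,7,8,9} 30  {1,3,6,7,8,9} 6  {2,4,5,6,8,9} 6  {3,5,6,7,8,9} 16  {4,5,6,7,8,9} 15
  7 to go: {0,1,3,6,7,8,9} 22  {0,2,4,5,6,8,9} 28  {0,3,5,6,7,8,9} 62  {0,4,5,6,7,8,9} 63  {1,3,5,6,7,8,9} 22  {2,4,5,6,7,8,9} 21  {3,4,5,6,7,8,9} 31
  8 to go: {0,1,3,5,6,7,8,9} 106  {0,2,4,5,6,7,8,9} 112  {0,3,4,5,6,7,8,9} 156  {1,3,4,5,6,7,8,9} 53  {2,3,4,5,6,7,8,9} 52
  if 0:i drops first: 105 orders
  if 1:k drops first: 320 orders
  if 2:j drops first: 315 orders
heap linearizations: 740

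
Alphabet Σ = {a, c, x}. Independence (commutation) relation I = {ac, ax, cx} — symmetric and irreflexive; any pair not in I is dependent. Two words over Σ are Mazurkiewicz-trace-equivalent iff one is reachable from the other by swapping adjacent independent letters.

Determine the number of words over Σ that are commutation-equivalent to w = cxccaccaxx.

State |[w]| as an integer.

2520

drop 0:c onto floor
drop 1:x onto floor
drop 2:c onto {0:c}
drop 3:c onto {2:c}
drop 4:a onto floor
drop 5:c onto {3:c}
drop 6:c onto {5:c}
drop 7:a onto {4:a}
drop 8:x onto {1:x}
drop 9:x onto {8:x}
ground layer = {0:c, 1:x, 4:a}
drop-orders for the pieces not yet dropped (sum over which currently-grounded one goes next):
  1 to go: {6} 1  {7} 1  {9} 1
  2 to go: {4,7} 1  {5,6} 1  {6,7} 2  {6,9} 2  {7,9} 2  {8,9} 1
  3 to go: {1,8,9} 1  {3,5,6} 1  {4,6,7} 3  {4,7,9} 3  {5,6,7} 3  {5,6,9} 3  {6,7,9} 6  {6,8,9} 3  {7,8,9} 3
  4 to go: {1,6,8,9} 4  {1,7,8,9} 4  {2,3,5,6} 1  {3,5,6,7} 4  {3,5,6,9} 4  {4,5,6,7} 6  {4,6,7,9} 12  {4,7,8,9} 6  {5,6,7,9} 12  {5,6,8,9} 6  {6,7,8,9} 12
  5 to go: {0,2,3,5,6} 1  {1,4,7,8,9} 10  {1,5,6,8,9} 10  {1,6,7,8,9} 20  {2,3,5,6,7} 5  {2,3,5,6,9} 5  {3,4,5,6,7} 10  {3,5,6,7,9} 20  {3,5,6,8,9} 10  {4,5,6,7,9} 30  {4,6,7,8,9} 30  {5,6,7,8,9} 30
  6 to go: {0,2,3,5,6,7} 6  {0,2,3,5,6,9} 6  {1,3,5,6,8,9} 20  {1,4,6,7,8,9} 60  {1,5,6,7,8,9} 60  {2,3,4,5,6,7} 15  {2,3,5,6,7,9} 30  {2,3,5,6,8,9} 15  {3,4,5,6,7,9} 60  {3,5,6,7,8,9} 60  {4,5,6,7,8,9} 90
  7 to go: {0,2,3,4,5,6,7} 21  {0,2,3,5,6,7,9} 42  {0,2,3,5,6,8,9} 21  {1,2,3,5,6,8,9} 35  {1,3,5,6,7,8,9} 140  {1,4,5,6,7,8,9} 210  {2,3,4,5,6,7,9} 105  {2,3,5,6,7,8,9} 105  {3,4,5,6,7,8,9} 210
  8 to go: {0,1,2,3,5,6,8,9} 56  {0,2,3,4,5,6,7,9} 168  {0,2,3,5,6,7,8,9} 168  {1,2,3,5,6,7,8,9} 280  {1,3,4,5,6,7,8,9} 560  {2,3,4,5,6,7,8,9} 420
  if 0:c drops first: 1260 orders
  if 1:x drops first: 756 orders
  if 4:a drops first: 504 orders
heap linearizations: 2520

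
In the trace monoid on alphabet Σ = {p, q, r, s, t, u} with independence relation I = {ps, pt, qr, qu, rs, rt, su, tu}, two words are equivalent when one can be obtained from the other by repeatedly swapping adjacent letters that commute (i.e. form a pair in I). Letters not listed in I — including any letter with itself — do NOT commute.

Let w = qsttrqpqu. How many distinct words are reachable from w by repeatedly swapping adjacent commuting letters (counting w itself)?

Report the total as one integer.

drop 0:q onto floor
drop 1:s onto {0:q}
drop 2:t onto {1:s}
drop 3:t onto {2:t}
drop 4:r onto floor
drop 5:q onto {3:t}
drop 6:p onto {4:r, 5:q}
drop 7:q onto {6:p}
drop 8:u onto {6:p}
ground layer = {0:q, 4:r}
drop-orders for the pieces not yet dropped (sum over which currently-grounded one goes next):
  1 to go: {7} 1  {8} 1
  2 to go: {7,8} 2
  3 to go: {6,7,8} 2
  4 to go: {4,6,7,8} 2  {5,6,7,8} 2
  5 to go: {3,5,6,7,8} 2  {4,5,6,7,8} 4
  6 to go: {2,3,5,6,7,8} 2  {3,4,5,6,7,8} 6
  7 to go: {1,2,3,5,6,7,8} 2  {2,3,4,5,6,7,8} 8
  if 0:q drops first: 10 orders
  if 4:r drops first: 2 orders
heap linearizations: 12

12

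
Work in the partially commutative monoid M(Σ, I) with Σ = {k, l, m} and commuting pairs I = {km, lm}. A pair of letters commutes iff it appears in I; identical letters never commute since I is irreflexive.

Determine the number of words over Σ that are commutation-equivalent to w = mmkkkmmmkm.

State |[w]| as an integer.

0(m) covers ∅
1(m) covers 0:m
2(k) covers ∅
3(k) covers 2:k
4(k) covers 3:k
5(m) covers 1:m
6(m) covers 5:m
7(m) covers 6:m
8(k) covers 4:k
9(m) covers 7:m
floor of heap: 0:m, 2:k
completions by unplaced set U, small U first (add the entries for U minus each lowest piece of U):
  |U|=1: {8}:1  {9}:1
  |U|=2: {4,8}:1  {7,9}:1  {8,9}:2
  |U|=3: {3,4,8}:1  {4,8,9}:3  {6,7,9}:1  {7,8,9}:3
  |U|=4: {2,3,4,8}:1  {3,4,8,9}:4  {4,7,8,9}:6  {5,6,7,9}:1  {6,7,8,9}:4
  |U|=5: {1,5,6,7,9}:1  {2,3,4,8,9}:5  {3,4,7,8,9}:10  {4,6,7,8,9}:10  {5,6,7,8,9}:5
  |U|=6: {0,1,5,6,7,9}:1  {1,5,6,7,8,9}:6  {2,3,4,7,8,9}:15  {3,4,6,7,8,9}:20  {4,5,6,7,8,9}:15
  |U|=7: {0,1,5,6,7,8,9}:7  {1,4,5,6,7,8,9}:21  {2,3,4,6,7,8,9}:35  {3,4,5,6,7,8,9}:35
  |U|=8: {0,1,4,5,6,7,8,9}:28  {1,3,4,5,6,7,8,9}:56  {2,3,4,5,6,7,8,9}:70
  start at 0(m): 126
  start at 2(k): 84
sum over floor = 210

210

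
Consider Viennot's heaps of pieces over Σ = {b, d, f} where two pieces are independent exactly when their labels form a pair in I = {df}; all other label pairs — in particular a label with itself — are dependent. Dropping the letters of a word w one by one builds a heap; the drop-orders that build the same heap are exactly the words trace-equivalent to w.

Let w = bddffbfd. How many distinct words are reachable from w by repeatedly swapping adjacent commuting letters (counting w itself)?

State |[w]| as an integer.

#0=b has no predecessor
#1=d depends on [0:b]
#2=d depends on [1:d]
#3=f depends on [0:b]
#4=f depends on [3:f]
#5=b depends on [2:d, 4:f]
#6=f depends on [5:b]
#7=d depends on [5:b]
sources: [0:b]
N(rest) = Σ N(rest − s) over sources s of rest; N(one piece) = 1:
  size 1 → [6]=1  [7]=1
  size 2 → [6,7]=2
  size 3 → [5,6,7]=2
  size 4 → [2,5,6,7]=2  [4,5,6,7]=2
  size 5 → [1,2,5,6,7]=2  [2,4,5,6,7]=4  [3,4,5,6,7]=2
  size 6 → [1,2,4,5,6,7]=6  [2,3,4,5,6,7]=6
  first=0(b) contributes 12

12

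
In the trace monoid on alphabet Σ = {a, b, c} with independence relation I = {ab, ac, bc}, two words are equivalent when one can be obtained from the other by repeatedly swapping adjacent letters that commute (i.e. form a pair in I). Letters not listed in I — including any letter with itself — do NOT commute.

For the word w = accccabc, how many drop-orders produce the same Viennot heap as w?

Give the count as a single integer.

0(a) covers ∅
1(c) covers ∅
2(c) covers 1:c
3(c) covers 2:c
4(c) covers 3:c
5(a) covers 0:a
6(b) covers ∅
7(c) covers 4:c
floor of heap: 0:a, 1:c, 6:b
completions by unplaced set U, small U first (add the entries for U minus each lowest piece of U):
  |U|=1: {5}:1  {6}:1  {7}:1
  |U|=2: {0,5}:1  {4,7}:1  {5,6}:2  {5,7}:2  {6,7}:2
  |U|=3: {0,5,6}:3  {0,5,7}:3  {3,4,7}:1  {4,5,7}:3  {4,6,7}:3  {5,6,7}:6
  |U|=4: {0,4,5,7}:6  {0,5,6,7}:12  {2,3,4,7}:1  {3,4,5,7}:4  {3,4,6,7}:4  {4,5,6,7}:12
  |U|=5: {0,3,4,5,7}:10  {0,4,5,6,7}:30  {1,2,3,4,7}:1  {2,3,4,5,7}:5  {2,3,4,6,7}:5  {3,4,5,6,7}:20
  |U|=6: {0,2,3,4,5,7}:15  {0,3,4,5,6,7}:60  {1,2,3,4,5,7}:6  {1,2,3,4,6,7}:6  {2,3,4,5,6,7}:30
  start at 0(a): 42
  start at 1(c): 105
  start at 6(b): 21
sum over floor = 168

168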